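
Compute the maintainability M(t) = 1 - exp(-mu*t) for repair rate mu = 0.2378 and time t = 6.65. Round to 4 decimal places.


mu = 0.2378, t = 6.65
mu * t = 0.2378 * 6.65 = 1.5814
exp(-1.5814) = 0.2057
M(t) = 1 - 0.2057
M(t) = 0.7943

0.7943


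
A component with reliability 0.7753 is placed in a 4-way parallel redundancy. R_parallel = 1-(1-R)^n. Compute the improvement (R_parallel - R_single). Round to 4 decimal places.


R_single = 0.7753, n = 4
1 - R_single = 0.2247
(1 - R_single)^n = 0.2247^4 = 0.0025
R_parallel = 1 - 0.0025 = 0.9975
Improvement = 0.9975 - 0.7753
Improvement = 0.2222

0.2222


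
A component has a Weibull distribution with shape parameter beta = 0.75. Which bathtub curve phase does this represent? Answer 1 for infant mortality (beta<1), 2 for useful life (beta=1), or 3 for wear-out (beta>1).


beta = 0.75
Compare beta to 1:
beta < 1 => infant mortality (phase 1)
beta = 1 => useful life (phase 2)
beta > 1 => wear-out (phase 3)
Since beta = 0.75, this is infant mortality (decreasing failure rate)
Phase = 1

1


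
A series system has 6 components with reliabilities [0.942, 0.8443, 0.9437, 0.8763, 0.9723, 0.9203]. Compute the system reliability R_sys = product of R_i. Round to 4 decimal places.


Components: [0.942, 0.8443, 0.9437, 0.8763, 0.9723, 0.9203]
After component 1 (R=0.942): product = 0.942
After component 2 (R=0.8443): product = 0.7953
After component 3 (R=0.9437): product = 0.7506
After component 4 (R=0.8763): product = 0.6577
After component 5 (R=0.9723): product = 0.6395
After component 6 (R=0.9203): product = 0.5885
R_sys = 0.5885

0.5885


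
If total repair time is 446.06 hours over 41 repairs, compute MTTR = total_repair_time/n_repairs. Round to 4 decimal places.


total_repair_time = 446.06
n_repairs = 41
MTTR = 446.06 / 41
MTTR = 10.8795

10.8795


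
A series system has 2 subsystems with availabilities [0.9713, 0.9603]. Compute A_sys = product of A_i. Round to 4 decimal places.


Subsystems: [0.9713, 0.9603]
After subsystem 1 (A=0.9713): product = 0.9713
After subsystem 2 (A=0.9603): product = 0.9327
A_sys = 0.9327

0.9327


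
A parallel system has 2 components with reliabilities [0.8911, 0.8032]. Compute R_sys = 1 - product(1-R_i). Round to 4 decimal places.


Components: [0.8911, 0.8032]
(1 - 0.8911) = 0.1089, running product = 0.1089
(1 - 0.8032) = 0.1968, running product = 0.0214
Product of (1-R_i) = 0.0214
R_sys = 1 - 0.0214 = 0.9786

0.9786


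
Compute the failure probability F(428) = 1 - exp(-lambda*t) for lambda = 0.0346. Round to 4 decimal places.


lambda = 0.0346, t = 428
lambda * t = 14.8088
exp(-14.8088) = 0.0
F(t) = 1 - 0.0
F(t) = 1.0

1.0


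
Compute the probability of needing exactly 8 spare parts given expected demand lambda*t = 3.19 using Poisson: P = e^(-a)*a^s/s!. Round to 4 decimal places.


a = 3.19, s = 8
e^(-a) = e^(-3.19) = 0.0412
a^s = 3.19^8 = 10723.2261
s! = 40320
P = 0.0412 * 10723.2261 / 40320
P = 0.0109

0.0109


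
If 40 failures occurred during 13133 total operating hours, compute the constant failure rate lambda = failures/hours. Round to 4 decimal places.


failures = 40
total_hours = 13133
lambda = 40 / 13133
lambda = 0.003

0.003


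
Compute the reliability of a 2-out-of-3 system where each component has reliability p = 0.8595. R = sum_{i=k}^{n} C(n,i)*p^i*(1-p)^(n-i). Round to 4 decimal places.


k = 2, n = 3, p = 0.8595
i=2: C(3,2)=3 * 0.8595^2 * 0.1405^1 = 0.3114
i=3: C(3,3)=1 * 0.8595^3 * 0.1405^0 = 0.6349
R = sum of terms = 0.9463

0.9463


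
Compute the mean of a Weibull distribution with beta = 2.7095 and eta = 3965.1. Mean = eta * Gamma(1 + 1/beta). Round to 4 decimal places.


beta = 2.7095, eta = 3965.1
1/beta = 0.3691
1 + 1/beta = 1.3691
Gamma(1.3691) = 0.8894
Mean = 3965.1 * 0.8894
Mean = 3526.5217

3526.5217


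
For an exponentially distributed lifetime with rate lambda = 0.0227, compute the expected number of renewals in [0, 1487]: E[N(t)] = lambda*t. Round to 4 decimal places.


lambda = 0.0227
t = 1487
E[N(t)] = lambda * t
E[N(t)] = 0.0227 * 1487
E[N(t)] = 33.7549

33.7549


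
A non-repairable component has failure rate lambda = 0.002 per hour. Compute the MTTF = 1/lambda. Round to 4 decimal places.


lambda = 0.002
MTTF = 1 / 0.002
MTTF = 500.0

500.0


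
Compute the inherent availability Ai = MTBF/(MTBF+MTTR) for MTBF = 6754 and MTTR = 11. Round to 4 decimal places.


MTBF = 6754
MTTR = 11
MTBF + MTTR = 6765
Ai = 6754 / 6765
Ai = 0.9984

0.9984


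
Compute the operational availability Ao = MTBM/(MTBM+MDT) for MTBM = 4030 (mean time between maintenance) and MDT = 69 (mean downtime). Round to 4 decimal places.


MTBM = 4030
MDT = 69
MTBM + MDT = 4099
Ao = 4030 / 4099
Ao = 0.9832

0.9832


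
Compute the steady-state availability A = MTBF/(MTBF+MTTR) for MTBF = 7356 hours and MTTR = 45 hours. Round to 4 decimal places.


MTBF = 7356
MTTR = 45
MTBF + MTTR = 7401
A = 7356 / 7401
A = 0.9939

0.9939


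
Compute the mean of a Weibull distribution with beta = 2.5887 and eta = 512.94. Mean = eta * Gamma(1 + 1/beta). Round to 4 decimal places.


beta = 2.5887, eta = 512.94
1/beta = 0.3863
1 + 1/beta = 1.3863
Gamma(1.3863) = 0.8881
Mean = 512.94 * 0.8881
Mean = 455.5402

455.5402


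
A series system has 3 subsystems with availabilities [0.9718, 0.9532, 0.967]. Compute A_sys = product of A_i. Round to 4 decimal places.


Subsystems: [0.9718, 0.9532, 0.967]
After subsystem 1 (A=0.9718): product = 0.9718
After subsystem 2 (A=0.9532): product = 0.9263
After subsystem 3 (A=0.967): product = 0.8958
A_sys = 0.8958

0.8958


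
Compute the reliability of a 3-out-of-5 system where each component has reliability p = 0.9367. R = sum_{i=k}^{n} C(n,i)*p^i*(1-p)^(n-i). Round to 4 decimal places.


k = 3, n = 5, p = 0.9367
i=3: C(5,3)=10 * 0.9367^3 * 0.0633^2 = 0.0329
i=4: C(5,4)=5 * 0.9367^4 * 0.0633^1 = 0.2437
i=5: C(5,5)=1 * 0.9367^5 * 0.0633^0 = 0.7211
R = sum of terms = 0.9977

0.9977


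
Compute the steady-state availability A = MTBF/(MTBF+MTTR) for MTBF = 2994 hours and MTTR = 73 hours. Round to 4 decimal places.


MTBF = 2994
MTTR = 73
MTBF + MTTR = 3067
A = 2994 / 3067
A = 0.9762

0.9762


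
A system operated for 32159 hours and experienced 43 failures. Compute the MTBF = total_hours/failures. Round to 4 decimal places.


total_hours = 32159
failures = 43
MTBF = 32159 / 43
MTBF = 747.8837

747.8837


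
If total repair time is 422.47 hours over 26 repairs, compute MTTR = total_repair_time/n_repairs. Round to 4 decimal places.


total_repair_time = 422.47
n_repairs = 26
MTTR = 422.47 / 26
MTTR = 16.2488

16.2488


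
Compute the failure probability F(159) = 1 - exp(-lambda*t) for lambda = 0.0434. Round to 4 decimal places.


lambda = 0.0434, t = 159
lambda * t = 6.9006
exp(-6.9006) = 0.001
F(t) = 1 - 0.001
F(t) = 0.999

0.999


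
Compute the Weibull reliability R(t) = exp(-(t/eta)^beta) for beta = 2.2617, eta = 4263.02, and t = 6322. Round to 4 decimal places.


beta = 2.2617, eta = 4263.02, t = 6322
t/eta = 6322 / 4263.02 = 1.483
(t/eta)^beta = 1.483^2.2617 = 2.4382
R(t) = exp(-2.4382)
R(t) = 0.0873

0.0873


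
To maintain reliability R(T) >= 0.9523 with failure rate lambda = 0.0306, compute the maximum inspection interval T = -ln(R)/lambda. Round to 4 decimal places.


R_target = 0.9523
lambda = 0.0306
-ln(0.9523) = 0.0489
T = 0.0489 / 0.0306
T = 1.5972

1.5972


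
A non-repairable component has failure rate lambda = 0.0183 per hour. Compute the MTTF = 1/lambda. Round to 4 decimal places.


lambda = 0.0183
MTTF = 1 / 0.0183
MTTF = 54.6448

54.6448


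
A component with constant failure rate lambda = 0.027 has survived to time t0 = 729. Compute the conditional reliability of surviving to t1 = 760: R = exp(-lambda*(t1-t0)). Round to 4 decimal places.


lambda = 0.027
t0 = 729, t1 = 760
t1 - t0 = 31
lambda * (t1-t0) = 0.027 * 31 = 0.837
R = exp(-0.837)
R = 0.433

0.433


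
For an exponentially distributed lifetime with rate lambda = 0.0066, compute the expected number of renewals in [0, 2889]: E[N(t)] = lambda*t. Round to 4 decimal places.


lambda = 0.0066
t = 2889
E[N(t)] = lambda * t
E[N(t)] = 0.0066 * 2889
E[N(t)] = 19.0674

19.0674


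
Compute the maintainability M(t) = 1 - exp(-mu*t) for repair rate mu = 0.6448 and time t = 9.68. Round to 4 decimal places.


mu = 0.6448, t = 9.68
mu * t = 0.6448 * 9.68 = 6.2417
exp(-6.2417) = 0.0019
M(t) = 1 - 0.0019
M(t) = 0.9981

0.9981


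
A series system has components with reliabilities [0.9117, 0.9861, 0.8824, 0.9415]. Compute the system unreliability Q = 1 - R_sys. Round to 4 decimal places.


Components: [0.9117, 0.9861, 0.8824, 0.9415]
After component 1: product = 0.9117
After component 2: product = 0.899
After component 3: product = 0.7933
After component 4: product = 0.7469
R_sys = 0.7469
Q = 1 - 0.7469 = 0.2531

0.2531


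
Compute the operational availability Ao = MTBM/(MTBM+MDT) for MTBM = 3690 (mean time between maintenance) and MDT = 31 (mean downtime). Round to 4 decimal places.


MTBM = 3690
MDT = 31
MTBM + MDT = 3721
Ao = 3690 / 3721
Ao = 0.9917

0.9917


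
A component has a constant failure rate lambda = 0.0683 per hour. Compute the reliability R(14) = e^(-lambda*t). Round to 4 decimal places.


lambda = 0.0683
t = 14
lambda * t = 0.9562
R(t) = e^(-0.9562)
R(t) = 0.3844

0.3844


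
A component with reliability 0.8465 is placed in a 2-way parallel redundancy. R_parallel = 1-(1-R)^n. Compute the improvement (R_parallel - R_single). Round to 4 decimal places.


R_single = 0.8465, n = 2
1 - R_single = 0.1535
(1 - R_single)^n = 0.1535^2 = 0.0236
R_parallel = 1 - 0.0236 = 0.9764
Improvement = 0.9764 - 0.8465
Improvement = 0.1299

0.1299


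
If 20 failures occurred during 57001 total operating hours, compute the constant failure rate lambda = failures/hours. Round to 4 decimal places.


failures = 20
total_hours = 57001
lambda = 20 / 57001
lambda = 0.0004

0.0004


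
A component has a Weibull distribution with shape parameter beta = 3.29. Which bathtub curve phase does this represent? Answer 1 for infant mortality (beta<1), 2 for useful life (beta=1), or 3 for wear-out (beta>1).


beta = 3.29
Compare beta to 1:
beta < 1 => infant mortality (phase 1)
beta = 1 => useful life (phase 2)
beta > 1 => wear-out (phase 3)
Since beta = 3.29, this is wear-out (increasing failure rate)
Phase = 3

3


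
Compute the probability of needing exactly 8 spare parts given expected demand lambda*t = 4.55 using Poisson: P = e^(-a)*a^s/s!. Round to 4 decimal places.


a = 4.55, s = 8
e^(-a) = e^(-4.55) = 0.0106
a^s = 4.55^8 = 183692.3936
s! = 40320
P = 0.0106 * 183692.3936 / 40320
P = 0.0481

0.0481


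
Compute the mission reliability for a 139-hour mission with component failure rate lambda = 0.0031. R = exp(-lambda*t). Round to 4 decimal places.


lambda = 0.0031
mission_time = 139
lambda * t = 0.0031 * 139 = 0.4309
R = exp(-0.4309)
R = 0.6499

0.6499


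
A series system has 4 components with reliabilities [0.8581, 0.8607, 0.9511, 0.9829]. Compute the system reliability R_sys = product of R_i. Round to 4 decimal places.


Components: [0.8581, 0.8607, 0.9511, 0.9829]
After component 1 (R=0.8581): product = 0.8581
After component 2 (R=0.8607): product = 0.7386
After component 3 (R=0.9511): product = 0.7025
After component 4 (R=0.9829): product = 0.6904
R_sys = 0.6904

0.6904


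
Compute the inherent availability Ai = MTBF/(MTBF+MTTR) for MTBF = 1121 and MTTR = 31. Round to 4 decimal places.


MTBF = 1121
MTTR = 31
MTBF + MTTR = 1152
Ai = 1121 / 1152
Ai = 0.9731

0.9731


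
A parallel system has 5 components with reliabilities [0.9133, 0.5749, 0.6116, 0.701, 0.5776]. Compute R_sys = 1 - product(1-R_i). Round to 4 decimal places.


Components: [0.9133, 0.5749, 0.6116, 0.701, 0.5776]
(1 - 0.9133) = 0.0867, running product = 0.0867
(1 - 0.5749) = 0.4251, running product = 0.0369
(1 - 0.6116) = 0.3884, running product = 0.0143
(1 - 0.701) = 0.299, running product = 0.0043
(1 - 0.5776) = 0.4224, running product = 0.0018
Product of (1-R_i) = 0.0018
R_sys = 1 - 0.0018 = 0.9982

0.9982


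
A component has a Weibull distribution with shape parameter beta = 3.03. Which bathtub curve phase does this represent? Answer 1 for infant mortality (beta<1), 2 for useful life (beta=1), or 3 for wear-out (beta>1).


beta = 3.03
Compare beta to 1:
beta < 1 => infant mortality (phase 1)
beta = 1 => useful life (phase 2)
beta > 1 => wear-out (phase 3)
Since beta = 3.03, this is wear-out (increasing failure rate)
Phase = 3

3


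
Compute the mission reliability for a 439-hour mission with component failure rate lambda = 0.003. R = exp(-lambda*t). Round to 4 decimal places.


lambda = 0.003
mission_time = 439
lambda * t = 0.003 * 439 = 1.317
R = exp(-1.317)
R = 0.2679

0.2679


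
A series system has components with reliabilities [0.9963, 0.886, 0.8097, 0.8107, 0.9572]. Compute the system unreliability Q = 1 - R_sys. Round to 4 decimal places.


Components: [0.9963, 0.886, 0.8097, 0.8107, 0.9572]
After component 1: product = 0.9963
After component 2: product = 0.8827
After component 3: product = 0.7147
After component 4: product = 0.5794
After component 5: product = 0.5546
R_sys = 0.5546
Q = 1 - 0.5546 = 0.4454

0.4454


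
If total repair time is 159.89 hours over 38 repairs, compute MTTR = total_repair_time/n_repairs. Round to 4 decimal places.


total_repair_time = 159.89
n_repairs = 38
MTTR = 159.89 / 38
MTTR = 4.2076

4.2076


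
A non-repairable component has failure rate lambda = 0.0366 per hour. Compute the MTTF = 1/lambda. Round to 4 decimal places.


lambda = 0.0366
MTTF = 1 / 0.0366
MTTF = 27.3224

27.3224


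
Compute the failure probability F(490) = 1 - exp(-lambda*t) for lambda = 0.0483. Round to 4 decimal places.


lambda = 0.0483, t = 490
lambda * t = 23.667
exp(-23.667) = 0.0
F(t) = 1 - 0.0
F(t) = 1.0

1.0


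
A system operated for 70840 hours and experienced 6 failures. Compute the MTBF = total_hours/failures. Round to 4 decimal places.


total_hours = 70840
failures = 6
MTBF = 70840 / 6
MTBF = 11806.6667

11806.6667


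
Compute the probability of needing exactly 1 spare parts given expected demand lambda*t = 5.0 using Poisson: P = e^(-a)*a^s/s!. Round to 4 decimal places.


a = 5.0, s = 1
e^(-a) = e^(-5.0) = 0.0067
a^s = 5.0^1 = 5.0
s! = 1
P = 0.0067 * 5.0 / 1
P = 0.0337

0.0337


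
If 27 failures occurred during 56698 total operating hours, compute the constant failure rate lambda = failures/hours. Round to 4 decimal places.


failures = 27
total_hours = 56698
lambda = 27 / 56698
lambda = 0.0005

0.0005


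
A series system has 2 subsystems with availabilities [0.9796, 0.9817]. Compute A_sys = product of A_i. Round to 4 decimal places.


Subsystems: [0.9796, 0.9817]
After subsystem 1 (A=0.9796): product = 0.9796
After subsystem 2 (A=0.9817): product = 0.9617
A_sys = 0.9617

0.9617


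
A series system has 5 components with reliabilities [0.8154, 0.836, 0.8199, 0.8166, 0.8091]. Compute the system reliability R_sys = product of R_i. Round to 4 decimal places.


Components: [0.8154, 0.836, 0.8199, 0.8166, 0.8091]
After component 1 (R=0.8154): product = 0.8154
After component 2 (R=0.836): product = 0.6817
After component 3 (R=0.8199): product = 0.5589
After component 4 (R=0.8166): product = 0.4564
After component 5 (R=0.8091): product = 0.3693
R_sys = 0.3693

0.3693


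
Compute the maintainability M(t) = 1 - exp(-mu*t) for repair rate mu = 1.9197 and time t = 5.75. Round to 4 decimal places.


mu = 1.9197, t = 5.75
mu * t = 1.9197 * 5.75 = 11.0383
exp(-11.0383) = 0.0
M(t) = 1 - 0.0
M(t) = 1.0

1.0


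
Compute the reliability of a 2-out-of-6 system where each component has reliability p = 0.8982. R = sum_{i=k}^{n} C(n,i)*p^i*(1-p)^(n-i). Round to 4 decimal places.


k = 2, n = 6, p = 0.8982
i=2: C(6,2)=15 * 0.8982^2 * 0.1018^4 = 0.0013
i=3: C(6,3)=20 * 0.8982^3 * 0.1018^3 = 0.0153
i=4: C(6,4)=15 * 0.8982^4 * 0.1018^2 = 0.1012
i=5: C(6,5)=6 * 0.8982^5 * 0.1018^1 = 0.3571
i=6: C(6,6)=1 * 0.8982^6 * 0.1018^0 = 0.5251
R = sum of terms = 0.9999

0.9999


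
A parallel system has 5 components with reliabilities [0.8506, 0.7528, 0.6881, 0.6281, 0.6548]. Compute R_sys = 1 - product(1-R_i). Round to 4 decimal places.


Components: [0.8506, 0.7528, 0.6881, 0.6281, 0.6548]
(1 - 0.8506) = 0.1494, running product = 0.1494
(1 - 0.7528) = 0.2472, running product = 0.0369
(1 - 0.6881) = 0.3119, running product = 0.0115
(1 - 0.6281) = 0.3719, running product = 0.0043
(1 - 0.6548) = 0.3452, running product = 0.0015
Product of (1-R_i) = 0.0015
R_sys = 1 - 0.0015 = 0.9985

0.9985


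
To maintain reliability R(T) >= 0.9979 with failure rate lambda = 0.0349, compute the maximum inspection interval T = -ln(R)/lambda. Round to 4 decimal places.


R_target = 0.9979
lambda = 0.0349
-ln(0.9979) = 0.0021
T = 0.0021 / 0.0349
T = 0.0602

0.0602


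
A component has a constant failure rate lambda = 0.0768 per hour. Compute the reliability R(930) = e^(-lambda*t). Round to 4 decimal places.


lambda = 0.0768
t = 930
lambda * t = 71.424
R(t) = e^(-71.424)
R(t) = 0.0

0.0


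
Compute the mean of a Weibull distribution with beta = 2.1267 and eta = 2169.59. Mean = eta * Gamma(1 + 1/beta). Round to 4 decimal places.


beta = 2.1267, eta = 2169.59
1/beta = 0.4702
1 + 1/beta = 1.4702
Gamma(1.4702) = 0.8856
Mean = 2169.59 * 0.8856
Mean = 1921.4641

1921.4641


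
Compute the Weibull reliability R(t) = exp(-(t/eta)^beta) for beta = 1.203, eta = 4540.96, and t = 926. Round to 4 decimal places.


beta = 1.203, eta = 4540.96, t = 926
t/eta = 926 / 4540.96 = 0.2039
(t/eta)^beta = 0.2039^1.203 = 0.1477
R(t) = exp(-0.1477)
R(t) = 0.8627

0.8627


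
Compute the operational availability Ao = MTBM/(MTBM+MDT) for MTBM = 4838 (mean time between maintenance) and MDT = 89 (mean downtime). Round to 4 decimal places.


MTBM = 4838
MDT = 89
MTBM + MDT = 4927
Ao = 4838 / 4927
Ao = 0.9819

0.9819


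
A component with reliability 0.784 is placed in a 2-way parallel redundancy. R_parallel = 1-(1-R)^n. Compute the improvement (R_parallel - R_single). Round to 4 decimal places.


R_single = 0.784, n = 2
1 - R_single = 0.216
(1 - R_single)^n = 0.216^2 = 0.0467
R_parallel = 1 - 0.0467 = 0.9533
Improvement = 0.9533 - 0.784
Improvement = 0.1693

0.1693


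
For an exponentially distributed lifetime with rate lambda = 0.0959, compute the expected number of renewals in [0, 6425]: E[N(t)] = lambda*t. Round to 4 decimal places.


lambda = 0.0959
t = 6425
E[N(t)] = lambda * t
E[N(t)] = 0.0959 * 6425
E[N(t)] = 616.1575

616.1575


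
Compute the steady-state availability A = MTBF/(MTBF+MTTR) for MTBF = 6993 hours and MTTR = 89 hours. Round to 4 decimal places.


MTBF = 6993
MTTR = 89
MTBF + MTTR = 7082
A = 6993 / 7082
A = 0.9874

0.9874


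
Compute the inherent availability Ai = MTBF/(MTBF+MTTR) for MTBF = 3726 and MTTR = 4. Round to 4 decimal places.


MTBF = 3726
MTTR = 4
MTBF + MTTR = 3730
Ai = 3726 / 3730
Ai = 0.9989

0.9989


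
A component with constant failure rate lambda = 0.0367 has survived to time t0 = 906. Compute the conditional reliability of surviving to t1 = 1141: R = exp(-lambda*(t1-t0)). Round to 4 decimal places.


lambda = 0.0367
t0 = 906, t1 = 1141
t1 - t0 = 235
lambda * (t1-t0) = 0.0367 * 235 = 8.6245
R = exp(-8.6245)
R = 0.0002

0.0002


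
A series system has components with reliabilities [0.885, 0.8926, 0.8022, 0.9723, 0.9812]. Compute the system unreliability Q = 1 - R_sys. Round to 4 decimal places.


Components: [0.885, 0.8926, 0.8022, 0.9723, 0.9812]
After component 1: product = 0.885
After component 2: product = 0.79
After component 3: product = 0.6337
After component 4: product = 0.6161
After component 5: product = 0.6046
R_sys = 0.6046
Q = 1 - 0.6046 = 0.3954

0.3954


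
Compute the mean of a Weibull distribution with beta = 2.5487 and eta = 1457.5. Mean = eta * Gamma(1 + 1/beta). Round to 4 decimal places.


beta = 2.5487, eta = 1457.5
1/beta = 0.3924
1 + 1/beta = 1.3924
Gamma(1.3924) = 0.8877
Mean = 1457.5 * 0.8877
Mean = 1293.8327

1293.8327


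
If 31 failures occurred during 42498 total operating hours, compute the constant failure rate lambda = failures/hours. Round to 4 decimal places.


failures = 31
total_hours = 42498
lambda = 31 / 42498
lambda = 0.0007

0.0007


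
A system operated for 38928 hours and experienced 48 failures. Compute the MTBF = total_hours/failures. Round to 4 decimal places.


total_hours = 38928
failures = 48
MTBF = 38928 / 48
MTBF = 811.0

811.0


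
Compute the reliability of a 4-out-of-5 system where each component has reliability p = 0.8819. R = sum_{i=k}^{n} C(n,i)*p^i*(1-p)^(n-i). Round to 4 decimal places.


k = 4, n = 5, p = 0.8819
i=4: C(5,4)=5 * 0.8819^4 * 0.1181^1 = 0.3572
i=5: C(5,5)=1 * 0.8819^5 * 0.1181^0 = 0.5335
R = sum of terms = 0.8906

0.8906


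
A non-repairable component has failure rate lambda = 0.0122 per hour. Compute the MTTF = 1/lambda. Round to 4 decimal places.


lambda = 0.0122
MTTF = 1 / 0.0122
MTTF = 81.9672

81.9672


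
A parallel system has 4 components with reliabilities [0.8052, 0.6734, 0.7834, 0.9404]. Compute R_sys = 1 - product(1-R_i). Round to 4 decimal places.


Components: [0.8052, 0.6734, 0.7834, 0.9404]
(1 - 0.8052) = 0.1948, running product = 0.1948
(1 - 0.6734) = 0.3266, running product = 0.0636
(1 - 0.7834) = 0.2166, running product = 0.0138
(1 - 0.9404) = 0.0596, running product = 0.0008
Product of (1-R_i) = 0.0008
R_sys = 1 - 0.0008 = 0.9992

0.9992


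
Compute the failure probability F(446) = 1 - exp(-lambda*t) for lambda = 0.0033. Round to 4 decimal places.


lambda = 0.0033, t = 446
lambda * t = 1.4718
exp(-1.4718) = 0.2295
F(t) = 1 - 0.2295
F(t) = 0.7705

0.7705


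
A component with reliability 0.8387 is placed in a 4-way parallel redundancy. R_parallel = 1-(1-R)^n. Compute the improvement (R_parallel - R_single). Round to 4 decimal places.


R_single = 0.8387, n = 4
1 - R_single = 0.1613
(1 - R_single)^n = 0.1613^4 = 0.0007
R_parallel = 1 - 0.0007 = 0.9993
Improvement = 0.9993 - 0.8387
Improvement = 0.1606

0.1606


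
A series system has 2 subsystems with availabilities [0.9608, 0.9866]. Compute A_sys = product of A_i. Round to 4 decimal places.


Subsystems: [0.9608, 0.9866]
After subsystem 1 (A=0.9608): product = 0.9608
After subsystem 2 (A=0.9866): product = 0.9479
A_sys = 0.9479

0.9479


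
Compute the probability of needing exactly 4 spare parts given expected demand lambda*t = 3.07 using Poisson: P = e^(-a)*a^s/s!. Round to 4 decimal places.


a = 3.07, s = 4
e^(-a) = e^(-3.07) = 0.0464
a^s = 3.07^4 = 88.8287
s! = 24
P = 0.0464 * 88.8287 / 24
P = 0.1718

0.1718


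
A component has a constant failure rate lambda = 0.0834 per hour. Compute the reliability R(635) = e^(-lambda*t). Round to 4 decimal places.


lambda = 0.0834
t = 635
lambda * t = 52.959
R(t) = e^(-52.959)
R(t) = 0.0

0.0


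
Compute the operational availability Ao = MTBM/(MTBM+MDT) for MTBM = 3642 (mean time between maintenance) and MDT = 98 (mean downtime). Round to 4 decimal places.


MTBM = 3642
MDT = 98
MTBM + MDT = 3740
Ao = 3642 / 3740
Ao = 0.9738

0.9738


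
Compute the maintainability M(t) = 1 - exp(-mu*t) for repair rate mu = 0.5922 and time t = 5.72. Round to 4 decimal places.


mu = 0.5922, t = 5.72
mu * t = 0.5922 * 5.72 = 3.3874
exp(-3.3874) = 0.0338
M(t) = 1 - 0.0338
M(t) = 0.9662

0.9662


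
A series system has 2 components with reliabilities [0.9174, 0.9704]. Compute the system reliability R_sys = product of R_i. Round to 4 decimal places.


Components: [0.9174, 0.9704]
After component 1 (R=0.9174): product = 0.9174
After component 2 (R=0.9704): product = 0.8902
R_sys = 0.8902

0.8902


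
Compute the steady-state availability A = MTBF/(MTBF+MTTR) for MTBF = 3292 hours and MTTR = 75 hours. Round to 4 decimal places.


MTBF = 3292
MTTR = 75
MTBF + MTTR = 3367
A = 3292 / 3367
A = 0.9777

0.9777


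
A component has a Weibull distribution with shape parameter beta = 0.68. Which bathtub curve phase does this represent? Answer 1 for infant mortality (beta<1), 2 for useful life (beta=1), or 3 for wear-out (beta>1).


beta = 0.68
Compare beta to 1:
beta < 1 => infant mortality (phase 1)
beta = 1 => useful life (phase 2)
beta > 1 => wear-out (phase 3)
Since beta = 0.68, this is infant mortality (decreasing failure rate)
Phase = 1

1


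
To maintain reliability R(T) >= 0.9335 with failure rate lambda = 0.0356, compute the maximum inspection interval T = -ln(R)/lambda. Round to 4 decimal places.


R_target = 0.9335
lambda = 0.0356
-ln(0.9335) = 0.0688
T = 0.0688 / 0.0356
T = 1.933

1.933


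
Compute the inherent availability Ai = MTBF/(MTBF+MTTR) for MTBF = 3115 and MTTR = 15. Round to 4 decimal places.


MTBF = 3115
MTTR = 15
MTBF + MTTR = 3130
Ai = 3115 / 3130
Ai = 0.9952

0.9952


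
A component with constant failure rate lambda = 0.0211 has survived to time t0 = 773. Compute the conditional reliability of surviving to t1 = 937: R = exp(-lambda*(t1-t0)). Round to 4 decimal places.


lambda = 0.0211
t0 = 773, t1 = 937
t1 - t0 = 164
lambda * (t1-t0) = 0.0211 * 164 = 3.4604
R = exp(-3.4604)
R = 0.0314

0.0314


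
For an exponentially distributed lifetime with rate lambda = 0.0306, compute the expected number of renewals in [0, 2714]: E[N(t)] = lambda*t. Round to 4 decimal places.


lambda = 0.0306
t = 2714
E[N(t)] = lambda * t
E[N(t)] = 0.0306 * 2714
E[N(t)] = 83.0484

83.0484


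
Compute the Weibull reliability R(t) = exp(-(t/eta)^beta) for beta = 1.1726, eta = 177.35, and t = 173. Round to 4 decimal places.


beta = 1.1726, eta = 177.35, t = 173
t/eta = 173 / 177.35 = 0.9755
(t/eta)^beta = 0.9755^1.1726 = 0.9713
R(t) = exp(-0.9713)
R(t) = 0.3786

0.3786


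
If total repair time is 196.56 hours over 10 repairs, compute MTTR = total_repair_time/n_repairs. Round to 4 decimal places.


total_repair_time = 196.56
n_repairs = 10
MTTR = 196.56 / 10
MTTR = 19.656

19.656


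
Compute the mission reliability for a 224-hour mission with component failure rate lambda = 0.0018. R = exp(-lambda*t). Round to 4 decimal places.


lambda = 0.0018
mission_time = 224
lambda * t = 0.0018 * 224 = 0.4032
R = exp(-0.4032)
R = 0.6682

0.6682


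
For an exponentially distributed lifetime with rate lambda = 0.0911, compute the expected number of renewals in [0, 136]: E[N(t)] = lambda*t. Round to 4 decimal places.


lambda = 0.0911
t = 136
E[N(t)] = lambda * t
E[N(t)] = 0.0911 * 136
E[N(t)] = 12.3896

12.3896


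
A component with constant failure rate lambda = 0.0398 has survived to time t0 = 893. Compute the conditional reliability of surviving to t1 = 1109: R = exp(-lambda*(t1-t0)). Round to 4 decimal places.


lambda = 0.0398
t0 = 893, t1 = 1109
t1 - t0 = 216
lambda * (t1-t0) = 0.0398 * 216 = 8.5968
R = exp(-8.5968)
R = 0.0002

0.0002


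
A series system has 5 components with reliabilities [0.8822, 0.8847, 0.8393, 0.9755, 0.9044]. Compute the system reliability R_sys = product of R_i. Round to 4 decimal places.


Components: [0.8822, 0.8847, 0.8393, 0.9755, 0.9044]
After component 1 (R=0.8822): product = 0.8822
After component 2 (R=0.8847): product = 0.7805
After component 3 (R=0.8393): product = 0.6551
After component 4 (R=0.9755): product = 0.639
After component 5 (R=0.9044): product = 0.5779
R_sys = 0.5779

0.5779


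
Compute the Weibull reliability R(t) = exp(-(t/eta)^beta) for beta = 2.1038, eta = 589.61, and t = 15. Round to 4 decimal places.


beta = 2.1038, eta = 589.61, t = 15
t/eta = 15 / 589.61 = 0.0254
(t/eta)^beta = 0.0254^2.1038 = 0.0004
R(t) = exp(-0.0004)
R(t) = 0.9996

0.9996


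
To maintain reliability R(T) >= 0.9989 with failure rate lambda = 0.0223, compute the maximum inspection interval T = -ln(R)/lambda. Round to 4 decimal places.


R_target = 0.9989
lambda = 0.0223
-ln(0.9989) = 0.0011
T = 0.0011 / 0.0223
T = 0.0494

0.0494


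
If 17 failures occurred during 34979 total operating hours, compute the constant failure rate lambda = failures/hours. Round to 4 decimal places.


failures = 17
total_hours = 34979
lambda = 17 / 34979
lambda = 0.0005

0.0005


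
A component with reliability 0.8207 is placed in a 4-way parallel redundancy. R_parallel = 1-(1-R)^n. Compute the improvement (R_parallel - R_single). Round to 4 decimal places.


R_single = 0.8207, n = 4
1 - R_single = 0.1793
(1 - R_single)^n = 0.1793^4 = 0.001
R_parallel = 1 - 0.001 = 0.999
Improvement = 0.999 - 0.8207
Improvement = 0.1783

0.1783


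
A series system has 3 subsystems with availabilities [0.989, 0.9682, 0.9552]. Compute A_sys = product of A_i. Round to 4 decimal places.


Subsystems: [0.989, 0.9682, 0.9552]
After subsystem 1 (A=0.989): product = 0.989
After subsystem 2 (A=0.9682): product = 0.9575
After subsystem 3 (A=0.9552): product = 0.9147
A_sys = 0.9147

0.9147


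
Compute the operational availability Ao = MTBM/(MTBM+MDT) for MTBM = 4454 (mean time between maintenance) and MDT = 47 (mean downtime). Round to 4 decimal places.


MTBM = 4454
MDT = 47
MTBM + MDT = 4501
Ao = 4454 / 4501
Ao = 0.9896

0.9896


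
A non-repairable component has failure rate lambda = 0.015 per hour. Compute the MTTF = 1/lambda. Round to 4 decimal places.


lambda = 0.015
MTTF = 1 / 0.015
MTTF = 66.6667

66.6667


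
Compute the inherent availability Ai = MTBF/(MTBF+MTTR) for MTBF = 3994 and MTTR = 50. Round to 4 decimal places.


MTBF = 3994
MTTR = 50
MTBF + MTTR = 4044
Ai = 3994 / 4044
Ai = 0.9876

0.9876


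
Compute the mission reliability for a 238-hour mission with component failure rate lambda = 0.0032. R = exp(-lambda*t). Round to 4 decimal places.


lambda = 0.0032
mission_time = 238
lambda * t = 0.0032 * 238 = 0.7616
R = exp(-0.7616)
R = 0.4669

0.4669


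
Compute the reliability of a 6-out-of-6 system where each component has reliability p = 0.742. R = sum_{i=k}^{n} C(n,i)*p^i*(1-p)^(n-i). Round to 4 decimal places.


k = 6, n = 6, p = 0.742
i=6: C(6,6)=1 * 0.742^6 * 0.258^0 = 0.1669
R = sum of terms = 0.1669

0.1669


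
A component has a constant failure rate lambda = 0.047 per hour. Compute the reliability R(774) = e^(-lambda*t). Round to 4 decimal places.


lambda = 0.047
t = 774
lambda * t = 36.378
R(t) = e^(-36.378)
R(t) = 0.0

0.0


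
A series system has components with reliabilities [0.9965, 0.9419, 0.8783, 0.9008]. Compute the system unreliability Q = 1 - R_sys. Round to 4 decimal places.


Components: [0.9965, 0.9419, 0.8783, 0.9008]
After component 1: product = 0.9965
After component 2: product = 0.9386
After component 3: product = 0.8244
After component 4: product = 0.7426
R_sys = 0.7426
Q = 1 - 0.7426 = 0.2574

0.2574


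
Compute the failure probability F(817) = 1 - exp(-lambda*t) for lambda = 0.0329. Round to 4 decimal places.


lambda = 0.0329, t = 817
lambda * t = 26.8793
exp(-26.8793) = 0.0
F(t) = 1 - 0.0
F(t) = 1.0

1.0


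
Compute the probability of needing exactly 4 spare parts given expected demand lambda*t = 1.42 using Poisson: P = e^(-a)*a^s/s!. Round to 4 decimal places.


a = 1.42, s = 4
e^(-a) = e^(-1.42) = 0.2417
a^s = 1.42^4 = 4.0659
s! = 24
P = 0.2417 * 4.0659 / 24
P = 0.0409

0.0409


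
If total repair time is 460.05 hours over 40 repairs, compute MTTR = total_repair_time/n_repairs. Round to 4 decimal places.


total_repair_time = 460.05
n_repairs = 40
MTTR = 460.05 / 40
MTTR = 11.5013

11.5013


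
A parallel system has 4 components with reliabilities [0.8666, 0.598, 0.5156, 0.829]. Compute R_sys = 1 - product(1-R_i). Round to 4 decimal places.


Components: [0.8666, 0.598, 0.5156, 0.829]
(1 - 0.8666) = 0.1334, running product = 0.1334
(1 - 0.598) = 0.402, running product = 0.0536
(1 - 0.5156) = 0.4844, running product = 0.026
(1 - 0.829) = 0.171, running product = 0.0044
Product of (1-R_i) = 0.0044
R_sys = 1 - 0.0044 = 0.9956

0.9956


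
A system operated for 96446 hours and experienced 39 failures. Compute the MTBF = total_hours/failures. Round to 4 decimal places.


total_hours = 96446
failures = 39
MTBF = 96446 / 39
MTBF = 2472.9744

2472.9744


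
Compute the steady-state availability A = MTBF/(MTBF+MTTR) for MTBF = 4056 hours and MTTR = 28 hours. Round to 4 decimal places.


MTBF = 4056
MTTR = 28
MTBF + MTTR = 4084
A = 4056 / 4084
A = 0.9931

0.9931


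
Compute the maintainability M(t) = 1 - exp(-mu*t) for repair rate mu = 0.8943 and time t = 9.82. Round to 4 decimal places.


mu = 0.8943, t = 9.82
mu * t = 0.8943 * 9.82 = 8.782
exp(-8.782) = 0.0002
M(t) = 1 - 0.0002
M(t) = 0.9998

0.9998


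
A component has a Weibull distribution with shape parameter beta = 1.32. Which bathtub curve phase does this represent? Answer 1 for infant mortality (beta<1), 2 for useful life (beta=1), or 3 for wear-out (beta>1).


beta = 1.32
Compare beta to 1:
beta < 1 => infant mortality (phase 1)
beta = 1 => useful life (phase 2)
beta > 1 => wear-out (phase 3)
Since beta = 1.32, this is wear-out (increasing failure rate)
Phase = 3

3


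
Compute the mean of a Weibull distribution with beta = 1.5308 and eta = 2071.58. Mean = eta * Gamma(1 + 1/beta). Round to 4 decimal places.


beta = 1.5308, eta = 2071.58
1/beta = 0.6533
1 + 1/beta = 1.6533
Gamma(1.6533) = 0.9006
Mean = 2071.58 * 0.9006
Mean = 1865.6922

1865.6922


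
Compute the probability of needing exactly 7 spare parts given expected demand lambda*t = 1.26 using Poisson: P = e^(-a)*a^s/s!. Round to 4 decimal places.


a = 1.26, s = 7
e^(-a) = e^(-1.26) = 0.2837
a^s = 1.26^7 = 5.0419
s! = 5040
P = 0.2837 * 5.0419 / 5040
P = 0.0003

0.0003


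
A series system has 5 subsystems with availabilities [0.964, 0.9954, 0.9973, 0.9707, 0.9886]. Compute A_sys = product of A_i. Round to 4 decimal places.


Subsystems: [0.964, 0.9954, 0.9973, 0.9707, 0.9886]
After subsystem 1 (A=0.964): product = 0.964
After subsystem 2 (A=0.9954): product = 0.9596
After subsystem 3 (A=0.9973): product = 0.957
After subsystem 4 (A=0.9707): product = 0.9289
After subsystem 5 (A=0.9886): product = 0.9183
A_sys = 0.9183

0.9183


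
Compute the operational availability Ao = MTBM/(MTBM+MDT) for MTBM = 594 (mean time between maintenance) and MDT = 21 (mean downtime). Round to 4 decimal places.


MTBM = 594
MDT = 21
MTBM + MDT = 615
Ao = 594 / 615
Ao = 0.9659

0.9659


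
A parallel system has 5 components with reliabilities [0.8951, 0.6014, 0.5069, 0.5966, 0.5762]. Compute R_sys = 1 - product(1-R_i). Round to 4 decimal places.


Components: [0.8951, 0.6014, 0.5069, 0.5966, 0.5762]
(1 - 0.8951) = 0.1049, running product = 0.1049
(1 - 0.6014) = 0.3986, running product = 0.0418
(1 - 0.5069) = 0.4931, running product = 0.0206
(1 - 0.5966) = 0.4034, running product = 0.0083
(1 - 0.5762) = 0.4238, running product = 0.0035
Product of (1-R_i) = 0.0035
R_sys = 1 - 0.0035 = 0.9965

0.9965


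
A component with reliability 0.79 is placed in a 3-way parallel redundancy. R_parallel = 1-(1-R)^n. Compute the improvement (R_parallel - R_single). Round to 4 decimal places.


R_single = 0.79, n = 3
1 - R_single = 0.21
(1 - R_single)^n = 0.21^3 = 0.0093
R_parallel = 1 - 0.0093 = 0.9907
Improvement = 0.9907 - 0.79
Improvement = 0.2007

0.2007


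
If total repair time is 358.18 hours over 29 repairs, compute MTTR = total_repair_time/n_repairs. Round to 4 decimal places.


total_repair_time = 358.18
n_repairs = 29
MTTR = 358.18 / 29
MTTR = 12.351

12.351


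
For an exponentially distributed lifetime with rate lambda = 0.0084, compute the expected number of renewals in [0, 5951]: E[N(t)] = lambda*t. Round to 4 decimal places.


lambda = 0.0084
t = 5951
E[N(t)] = lambda * t
E[N(t)] = 0.0084 * 5951
E[N(t)] = 49.9884

49.9884


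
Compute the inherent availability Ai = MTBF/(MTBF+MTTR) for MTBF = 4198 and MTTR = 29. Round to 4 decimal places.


MTBF = 4198
MTTR = 29
MTBF + MTTR = 4227
Ai = 4198 / 4227
Ai = 0.9931

0.9931


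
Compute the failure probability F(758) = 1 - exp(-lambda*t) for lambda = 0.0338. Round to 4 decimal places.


lambda = 0.0338, t = 758
lambda * t = 25.6204
exp(-25.6204) = 0.0
F(t) = 1 - 0.0
F(t) = 1.0

1.0


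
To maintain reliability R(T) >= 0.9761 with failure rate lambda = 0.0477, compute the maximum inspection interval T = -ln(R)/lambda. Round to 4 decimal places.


R_target = 0.9761
lambda = 0.0477
-ln(0.9761) = 0.0242
T = 0.0242 / 0.0477
T = 0.5071

0.5071


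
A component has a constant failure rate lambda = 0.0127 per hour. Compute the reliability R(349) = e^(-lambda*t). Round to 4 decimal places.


lambda = 0.0127
t = 349
lambda * t = 4.4323
R(t) = e^(-4.4323)
R(t) = 0.0119

0.0119


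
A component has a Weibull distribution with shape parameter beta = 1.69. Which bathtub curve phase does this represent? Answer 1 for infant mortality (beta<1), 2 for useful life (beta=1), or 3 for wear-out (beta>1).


beta = 1.69
Compare beta to 1:
beta < 1 => infant mortality (phase 1)
beta = 1 => useful life (phase 2)
beta > 1 => wear-out (phase 3)
Since beta = 1.69, this is wear-out (increasing failure rate)
Phase = 3

3


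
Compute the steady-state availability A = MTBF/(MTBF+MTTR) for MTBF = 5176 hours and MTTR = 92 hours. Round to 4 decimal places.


MTBF = 5176
MTTR = 92
MTBF + MTTR = 5268
A = 5176 / 5268
A = 0.9825

0.9825


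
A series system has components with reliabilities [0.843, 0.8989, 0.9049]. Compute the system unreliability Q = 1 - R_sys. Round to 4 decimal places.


Components: [0.843, 0.8989, 0.9049]
After component 1: product = 0.843
After component 2: product = 0.7578
After component 3: product = 0.6857
R_sys = 0.6857
Q = 1 - 0.6857 = 0.3143

0.3143


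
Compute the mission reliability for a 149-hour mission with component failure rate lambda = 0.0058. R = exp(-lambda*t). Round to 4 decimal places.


lambda = 0.0058
mission_time = 149
lambda * t = 0.0058 * 149 = 0.8642
R = exp(-0.8642)
R = 0.4214

0.4214


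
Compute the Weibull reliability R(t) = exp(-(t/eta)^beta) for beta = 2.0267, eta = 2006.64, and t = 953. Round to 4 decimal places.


beta = 2.0267, eta = 2006.64, t = 953
t/eta = 953 / 2006.64 = 0.4749
(t/eta)^beta = 0.4749^2.0267 = 0.2211
R(t) = exp(-0.2211)
R(t) = 0.8016

0.8016


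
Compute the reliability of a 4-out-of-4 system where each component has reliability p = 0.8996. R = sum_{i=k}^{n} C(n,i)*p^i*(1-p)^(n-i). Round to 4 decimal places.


k = 4, n = 4, p = 0.8996
i=4: C(4,4)=1 * 0.8996^4 * 0.1004^0 = 0.6549
R = sum of terms = 0.6549

0.6549


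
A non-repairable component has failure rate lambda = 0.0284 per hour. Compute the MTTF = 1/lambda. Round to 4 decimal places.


lambda = 0.0284
MTTF = 1 / 0.0284
MTTF = 35.2113

35.2113


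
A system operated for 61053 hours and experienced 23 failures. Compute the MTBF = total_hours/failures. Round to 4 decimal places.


total_hours = 61053
failures = 23
MTBF = 61053 / 23
MTBF = 2654.4783

2654.4783


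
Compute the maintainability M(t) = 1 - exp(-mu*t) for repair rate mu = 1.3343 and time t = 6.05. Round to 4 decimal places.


mu = 1.3343, t = 6.05
mu * t = 1.3343 * 6.05 = 8.0725
exp(-8.0725) = 0.0003
M(t) = 1 - 0.0003
M(t) = 0.9997

0.9997


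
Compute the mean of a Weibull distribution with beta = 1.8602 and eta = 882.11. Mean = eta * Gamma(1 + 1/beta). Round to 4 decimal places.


beta = 1.8602, eta = 882.11
1/beta = 0.5376
1 + 1/beta = 1.5376
Gamma(1.5376) = 0.888
Mean = 882.11 * 0.888
Mean = 783.3334

783.3334


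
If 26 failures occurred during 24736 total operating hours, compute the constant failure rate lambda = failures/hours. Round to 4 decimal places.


failures = 26
total_hours = 24736
lambda = 26 / 24736
lambda = 0.0011

0.0011


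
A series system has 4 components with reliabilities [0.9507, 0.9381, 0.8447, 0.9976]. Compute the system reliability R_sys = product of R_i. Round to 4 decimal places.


Components: [0.9507, 0.9381, 0.8447, 0.9976]
After component 1 (R=0.9507): product = 0.9507
After component 2 (R=0.9381): product = 0.8919
After component 3 (R=0.8447): product = 0.7533
After component 4 (R=0.9976): product = 0.7515
R_sys = 0.7515

0.7515
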